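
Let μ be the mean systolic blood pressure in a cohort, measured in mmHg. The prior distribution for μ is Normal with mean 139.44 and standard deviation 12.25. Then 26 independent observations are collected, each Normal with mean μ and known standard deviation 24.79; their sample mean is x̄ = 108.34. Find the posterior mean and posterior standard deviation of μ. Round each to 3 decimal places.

With known σ, the Normal prior is conjugate. Weight on the data is w = (n/σ²)/(n/σ² + 1/τ₀²) = 0.0423078/(0.0423078+0.00666389) = 0.86392.
Posterior mean = w·x̄ + (1−w)·μ₀ = 0.86392·108.34 + 0.13608·139.44 = 112.572. Posterior variance = 1/(0.0423078+0.00666389) = 20.4200, so SD = 4.519.

Posterior mean ≈ 112.572; posterior SD ≈ 4.519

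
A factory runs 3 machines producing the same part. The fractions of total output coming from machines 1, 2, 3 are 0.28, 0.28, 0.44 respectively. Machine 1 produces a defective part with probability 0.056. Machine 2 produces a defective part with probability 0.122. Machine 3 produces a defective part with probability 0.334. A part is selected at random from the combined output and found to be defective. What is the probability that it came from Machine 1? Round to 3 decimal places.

Tabulate prior·likelihood by source: [1] prior 0.28, lik 0.056, product 0.01568; [2] prior 0.28, lik 0.122, product 0.03416; [3] prior 0.44, lik 0.334, product 0.1470.
Normalizing constant = 0.19680; the posterior for Machine 1 is its product over the sum, 0.01568/0.19680 = 0.080.

Posterior probability ≈ 0.080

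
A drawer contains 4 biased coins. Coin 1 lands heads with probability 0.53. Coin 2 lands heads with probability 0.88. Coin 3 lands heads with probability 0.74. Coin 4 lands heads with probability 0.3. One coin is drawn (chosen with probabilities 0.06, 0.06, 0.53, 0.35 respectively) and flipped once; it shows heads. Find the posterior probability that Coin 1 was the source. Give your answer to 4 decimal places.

Posterior probability ≈ 0.0547

P(heads|C1) = 0.53; P(heads|C2) = 0.88; P(heads|C3) = 0.74; P(heads|C4) = 0.3.
Prior × likelihood for each source: 0.06·0.53=0.03180, 0.06·0.88=0.05280, 0.53·0.74=0.3922, 0.35·0.3=0.1050. Summing gives P(heads) = 0.58180.
P(Coin 1 | heads) = 0.03180 / 0.58180 = 0.0547.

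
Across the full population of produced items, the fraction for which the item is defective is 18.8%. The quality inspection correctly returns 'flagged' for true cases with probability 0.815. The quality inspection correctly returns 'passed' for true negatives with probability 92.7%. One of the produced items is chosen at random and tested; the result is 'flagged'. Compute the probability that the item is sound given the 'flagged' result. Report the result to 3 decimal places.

P(¬H | E) ≈ 0.279

Write H for 'the item is defective'. Prior odds H:¬H = 0.188/0.812 = 0.23153. For the 'flagged' outcome, the likelihood ratio is 0.815/0.073 = 11.164.
Posterior odds = 0.23153 × 11.164 = 2.5849, so P(H|E) = 2.5849/(1+2.5849) = 0.721. Then P(¬H|E) = 1 − 0.721 = 0.279.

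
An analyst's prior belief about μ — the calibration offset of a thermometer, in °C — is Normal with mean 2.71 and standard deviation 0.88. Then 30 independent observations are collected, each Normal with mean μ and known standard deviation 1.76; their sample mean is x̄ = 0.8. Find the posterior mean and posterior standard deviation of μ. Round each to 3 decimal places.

With known σ, the Normal prior is conjugate. Weight on the data is w = (n/σ²)/(n/σ² + 1/τ₀²) = 9.68492/(9.68492+1.29132) = 0.88235.
Posterior mean = w·x̄ + (1−w)·μ₀ = 0.88235·0.8 + 0.11765·2.71 = 1.025. Posterior variance = 1/(9.68492+1.29132) = 0.0911059, so SD = 0.302.

Posterior mean ≈ 1.025; posterior SD ≈ 0.302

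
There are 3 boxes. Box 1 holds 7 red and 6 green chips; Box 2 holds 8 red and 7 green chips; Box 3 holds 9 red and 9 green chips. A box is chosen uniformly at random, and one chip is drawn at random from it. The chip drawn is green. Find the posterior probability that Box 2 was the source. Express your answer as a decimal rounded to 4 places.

Posterior probability ≈ 0.3268

P(green|Box 1) = 0.4615; P(green|Box 2) = 0.4667; P(green|Box 3) = 0.5.
Prior × likelihood for each source: 0.333333·0.4615=0.1538, 0.333333·0.4667=0.1556, 0.333333·0.5=0.1667. Summing gives P(green) = 0.47607.
P(Box 2 | green) = 0.1556 / 0.47607 = 0.3268.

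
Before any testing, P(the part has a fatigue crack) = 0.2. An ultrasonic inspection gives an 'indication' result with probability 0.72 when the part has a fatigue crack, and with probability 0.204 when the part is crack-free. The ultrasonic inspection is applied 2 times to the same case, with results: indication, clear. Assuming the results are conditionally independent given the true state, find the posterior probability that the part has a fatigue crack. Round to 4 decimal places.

Let H be the event that the part has a fatigue crack; start with P(H) = 0.2. P('indication'|H) = 0.72, P('indication'|¬H) = 0.204.
Update on result 1 ('indication'): P(H) ← 0.72·0.2000 / (0.72·0.2000 + 0.204·0.8000) = 0.14400/0.30720 = 0.4687.
Update on result 2 ('clear'): P(H) ← 0.28·0.4687 / (0.28·0.4687 + 0.796·0.5312) = 0.13125/0.55412 = 0.2369.

Posterior P(H) ≈ 0.2369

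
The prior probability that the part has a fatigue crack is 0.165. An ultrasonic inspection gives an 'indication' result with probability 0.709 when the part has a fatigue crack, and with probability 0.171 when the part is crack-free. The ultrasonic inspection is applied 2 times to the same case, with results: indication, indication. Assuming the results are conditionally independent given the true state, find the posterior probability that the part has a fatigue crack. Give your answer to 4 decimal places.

Let H be the event that the part has a fatigue crack; start with P(H) = 0.165. P('indication'|H) = 0.709, P('indication'|¬H) = 0.171.
Update on result 1 ('indication'): P(H) ← 0.709·0.1650 / (0.709·0.1650 + 0.171·0.8350) = 0.11699/0.25977 = 0.4503.
Update on result 2 ('indication'): P(H) ← 0.709·0.4503 / (0.709·0.4503 + 0.171·0.5497) = 0.31929/0.41328 = 0.7726.

Posterior P(H) ≈ 0.7726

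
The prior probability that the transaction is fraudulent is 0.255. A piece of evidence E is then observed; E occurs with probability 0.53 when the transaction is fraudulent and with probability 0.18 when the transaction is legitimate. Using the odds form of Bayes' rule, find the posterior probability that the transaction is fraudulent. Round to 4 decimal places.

Posterior probability ≈ 0.5019

Prior odds = 0.255/(1−0.255) = 0.34228.
Likelihood ratio for E = 0.53/0.18 = 2.9444.
Posterior odds = prior odds × LR = 1.0078.
Posterior probability = odds/(1+odds) = 1.0078/2.0078 = 0.5019.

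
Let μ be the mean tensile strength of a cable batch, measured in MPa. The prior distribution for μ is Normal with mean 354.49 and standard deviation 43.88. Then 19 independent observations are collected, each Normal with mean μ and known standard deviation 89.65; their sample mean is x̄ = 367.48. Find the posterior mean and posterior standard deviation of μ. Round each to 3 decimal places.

Posterior mean ≈ 365.140; posterior SD ≈ 18.623

Prior precision 1/τ₀² = 1/43.88² = 0.00051936; data precision n/σ² = 19/89.65² = 0.00236403.
Posterior precision = 0.00051936 + 0.00236403 = 0.00288339, giving posterior SD = 1/√0.00288339 = 18.623.
Posterior mean = (0.00051936·354.49 + 0.00236403·367.48) / 0.00288339 = 365.140.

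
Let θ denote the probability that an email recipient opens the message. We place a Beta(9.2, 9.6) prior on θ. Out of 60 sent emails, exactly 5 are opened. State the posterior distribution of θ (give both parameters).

Posterior: Beta(14.2, 64.6)

Observing 5 successes and 55 failures updates Beta(9.2, 9.6) by adding the success and failure counts to the two shape parameters: α = 9.2+5 = 14.2, β = 9.6+55 = 64.6.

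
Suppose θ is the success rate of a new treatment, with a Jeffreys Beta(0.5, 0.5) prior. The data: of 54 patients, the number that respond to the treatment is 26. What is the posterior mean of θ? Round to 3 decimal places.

Observing 26 successes and 28 failures updates Beta(0.5, 0.5) by adding the success and failure counts to the two shape parameters: α = 0.5+26 = 26.5, β = 0.5+28 = 28.5.
Posterior mean = α/(α+β) = 26.5/55 = 0.482.

Posterior mean ≈ 0.482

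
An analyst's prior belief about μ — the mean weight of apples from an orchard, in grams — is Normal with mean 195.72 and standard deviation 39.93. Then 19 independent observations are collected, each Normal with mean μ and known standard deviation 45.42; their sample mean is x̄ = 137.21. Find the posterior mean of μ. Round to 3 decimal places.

Prior precision 1/τ₀² = 1/39.93² = 0.00062719; data precision n/σ² = 19/45.42² = 0.00920999.
Posterior precision = 0.00062719 + 0.00920999 = 0.00983719.
Posterior mean = (0.00062719·195.72 + 0.00920999·137.21) / 0.00983719 = 140.940.

Posterior mean ≈ 140.940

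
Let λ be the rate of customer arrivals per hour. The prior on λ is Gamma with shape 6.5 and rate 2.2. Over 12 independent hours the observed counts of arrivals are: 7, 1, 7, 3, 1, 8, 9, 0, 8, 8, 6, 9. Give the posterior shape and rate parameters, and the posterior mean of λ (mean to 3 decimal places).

Posterior: Gamma(shape=73.5, rate=14.2); mean ≈ 5.176

Total count ∑xᵢ = 67 over n = 12 hours.
Gamma is conjugate to the Poisson likelihood: posterior is Gamma(shape = 6.5+67 = 73.5, rate = 2.2+12 = 14.2).
E[λ | data] = 73.5/14.2 = 5.176.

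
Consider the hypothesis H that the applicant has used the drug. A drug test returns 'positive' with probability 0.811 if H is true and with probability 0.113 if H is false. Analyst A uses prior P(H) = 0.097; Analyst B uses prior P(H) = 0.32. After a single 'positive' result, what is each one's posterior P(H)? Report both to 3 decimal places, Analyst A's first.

The likelihood ratio for a 'positive' result is 0.811/0.113 = 7.1770.
Analyst A: prior odds 0.097/0.903 = 0.10742; posterior odds 0.77095; posterior probability 0.435.
Analyst B: prior odds 0.32/0.68 = 0.47059; posterior odds 3.3774; posterior probability 0.772.

Analyst A: 0.435; Analyst B: 0.772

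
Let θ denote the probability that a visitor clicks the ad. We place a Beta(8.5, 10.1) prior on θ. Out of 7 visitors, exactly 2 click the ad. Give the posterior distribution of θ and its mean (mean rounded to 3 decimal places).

The binomial likelihood is conjugate to the Beta prior: with 2 successes and 5 failures, the posterior is Beta(8.5+2, 10.1+5) = Beta(10.5, 15.1).
Posterior mean = α/(α+β) = 10.5/25.6 = 0.410.

Posterior: Beta(10.5, 15.1); mean ≈ 0.410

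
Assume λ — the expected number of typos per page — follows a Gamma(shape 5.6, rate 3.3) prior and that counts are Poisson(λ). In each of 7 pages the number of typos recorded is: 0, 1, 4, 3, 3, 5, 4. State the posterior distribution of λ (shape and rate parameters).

Posterior: Gamma(shape=25.6, rate=10.3)

Total count ∑xᵢ = 20 over n = 7 pages.
Gamma is conjugate to the Poisson likelihood: posterior is Gamma(shape = 5.6+20 = 25.6, rate = 3.3+7 = 10.3).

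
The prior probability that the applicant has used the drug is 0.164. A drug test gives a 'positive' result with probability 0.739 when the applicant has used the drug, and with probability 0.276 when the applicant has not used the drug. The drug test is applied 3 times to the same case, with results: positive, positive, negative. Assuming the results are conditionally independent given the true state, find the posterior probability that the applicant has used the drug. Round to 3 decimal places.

Posterior P(H) ≈ 0.336

With H the event that the applicant has used the drug, the joint likelihood of the observed sequence is P(data|H) = 0.739·0.739·0.261 = 0.14254 and P(data|¬H) = 0.276·0.276·0.724 = 0.055151.
Bayes: P(H|data) = 0.164·0.14254 / (0.164·0.14254 + 0.836·0.055151) = 0.023376/0.069483 = 0.3364.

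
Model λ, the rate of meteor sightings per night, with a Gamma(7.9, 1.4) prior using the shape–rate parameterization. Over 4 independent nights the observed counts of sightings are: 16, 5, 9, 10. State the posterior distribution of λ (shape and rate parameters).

Posterior: Gamma(shape=47.9, rate=5.4)

Total count ∑xᵢ = 40 over n = 4 nights.
Gamma is conjugate to the Poisson likelihood: posterior is Gamma(shape = 7.9+40 = 47.9, rate = 1.4+4 = 5.4).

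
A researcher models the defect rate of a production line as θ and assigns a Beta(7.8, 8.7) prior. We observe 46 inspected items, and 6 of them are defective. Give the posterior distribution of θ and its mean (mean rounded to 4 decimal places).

The binomial likelihood is conjugate to the Beta prior: with 6 successes and 40 failures, the posterior is Beta(7.8+6, 8.7+40) = Beta(13.8, 48.7).
Posterior mean = α/(α+β) = 13.8/62.5 = 0.2208.

Posterior: Beta(13.8, 48.7); mean ≈ 0.2208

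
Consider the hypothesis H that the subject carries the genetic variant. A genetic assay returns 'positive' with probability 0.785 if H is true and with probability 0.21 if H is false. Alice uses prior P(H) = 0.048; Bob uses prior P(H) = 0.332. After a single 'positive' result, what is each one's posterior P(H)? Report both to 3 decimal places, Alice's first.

Alice: 0.159; Bob: 0.650

P('+'|H) = 0.785, P('+'|¬H) = 0.21.
Alice: numerator 0.785·0.048 = 0.037680; evidence = 0.037680+0.21·0.952 = 0.23760; posterior = 0.159.
Bob: numerator 0.785·0.332 = 0.26062; evidence = 0.26062+0.21·0.668 = 0.40090; posterior = 0.650.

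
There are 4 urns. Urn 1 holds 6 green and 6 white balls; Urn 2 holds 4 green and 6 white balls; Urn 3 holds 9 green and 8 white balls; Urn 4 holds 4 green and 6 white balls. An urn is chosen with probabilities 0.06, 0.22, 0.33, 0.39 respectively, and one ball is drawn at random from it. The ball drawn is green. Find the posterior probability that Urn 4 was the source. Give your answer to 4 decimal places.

Posterior probability ≈ 0.3477

Tabulate prior·likelihood by source: [1] prior 0.06, lik 0.5, product 0.03000; [2] prior 0.22, lik 0.4, product 0.08800; [3] prior 0.33, lik 0.5294, product 0.1747; [4] prior 0.39, lik 0.4, product 0.1560.
Normalizing constant = 0.44871; the posterior for Urn 4 is its product over the sum, 0.1560/0.44871 = 0.3477.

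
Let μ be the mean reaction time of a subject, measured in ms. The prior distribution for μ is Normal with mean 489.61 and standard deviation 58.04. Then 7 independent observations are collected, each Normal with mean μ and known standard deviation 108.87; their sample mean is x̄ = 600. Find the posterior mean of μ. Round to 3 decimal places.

Prior precision 1/τ₀² = 1/58.04² = 0.00029686; data precision n/σ² = 7/108.87² = 0.00059058.
Posterior precision = 0.00029686 + 0.00059058 = 0.00088744.
Posterior mean = (0.00029686·489.61 + 0.00059058·600) / 0.00088744 = 563.074.

Posterior mean ≈ 563.074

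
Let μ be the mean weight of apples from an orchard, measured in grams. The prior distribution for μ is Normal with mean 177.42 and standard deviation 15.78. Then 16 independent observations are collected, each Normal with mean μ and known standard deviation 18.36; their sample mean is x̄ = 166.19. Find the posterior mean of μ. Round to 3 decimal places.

Posterior mean ≈ 167.066

With known σ, the Normal prior is conjugate. Weight on the data is w = (n/σ²)/(n/σ² + 1/τ₀²) = 0.0474651/(0.0474651+0.00401593) = 0.92199.
Posterior mean = w·x̄ + (1−w)·μ₀ = 0.92199·166.19 + 0.078008·177.42 = 167.066.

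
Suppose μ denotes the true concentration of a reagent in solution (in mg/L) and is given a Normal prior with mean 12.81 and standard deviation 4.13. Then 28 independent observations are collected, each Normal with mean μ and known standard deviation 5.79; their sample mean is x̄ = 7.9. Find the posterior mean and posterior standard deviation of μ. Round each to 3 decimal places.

With known σ, the Normal prior is conjugate. Weight on the data is w = (n/σ²)/(n/σ² + 1/τ₀²) = 0.835220/(0.835220+0.0586273) = 0.93441.
Posterior mean = w·x̄ + (1−w)·μ₀ = 0.93441·7.9 + 0.065590·12.81 = 8.222. Posterior variance = 1/(0.835220+0.0586273) = 1.11876, so SD = 1.058.

Posterior mean ≈ 8.222; posterior SD ≈ 1.058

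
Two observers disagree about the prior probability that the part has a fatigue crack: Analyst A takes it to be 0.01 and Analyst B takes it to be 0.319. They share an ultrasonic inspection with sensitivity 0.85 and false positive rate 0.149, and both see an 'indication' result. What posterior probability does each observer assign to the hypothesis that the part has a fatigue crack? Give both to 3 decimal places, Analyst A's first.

Analyst A: 0.054; Analyst B: 0.728

P('+'|H) = 0.85, P('+'|¬H) = 0.149.
Analyst A: numerator 0.85·0.01 = 0.0085000; evidence = 0.0085000+0.149·0.99 = 0.15601; posterior = 0.054.
Analyst B: numerator 0.85·0.319 = 0.27115; evidence = 0.27115+0.149·0.681 = 0.37262; posterior = 0.728.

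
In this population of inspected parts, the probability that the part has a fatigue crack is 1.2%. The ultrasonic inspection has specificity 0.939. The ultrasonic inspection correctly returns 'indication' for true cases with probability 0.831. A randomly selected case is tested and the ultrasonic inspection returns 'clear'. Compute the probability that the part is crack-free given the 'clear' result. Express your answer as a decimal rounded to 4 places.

P(¬H | E) ≈ 0.9978

Let H be the event that the part has a fatigue crack. P(H) = 0.012, so P(¬H) = 0.988. With E the 'clear' result, P(E|H) = 0.169 and P(E|¬H) = 0.939.
P(E) = 0.169·0.012 + 0.939·0.988 = 0.0020280 + 0.92773 = 0.92976.
By Bayes' theorem, P(H|E) = 0.0020280 / 0.92976 = 0.0022. Hence P(¬H|E) = 1 − 0.0022 = 0.9978.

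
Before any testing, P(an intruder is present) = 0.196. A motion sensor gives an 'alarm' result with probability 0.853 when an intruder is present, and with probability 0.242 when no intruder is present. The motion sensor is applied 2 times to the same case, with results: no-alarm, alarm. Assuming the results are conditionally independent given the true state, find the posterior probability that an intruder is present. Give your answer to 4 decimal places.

Posterior P(H) ≈ 0.1428

Let H be the event that an intruder is present; start with P(H) = 0.196. P('alarm'|H) = 0.853, P('alarm'|¬H) = 0.242.
Update on result 1 ('no-alarm'): P(H) ← 0.147·0.1960 / (0.147·0.1960 + 0.758·0.8040) = 0.028812/0.63824 = 0.0451.
Update on result 2 ('alarm'): P(H) ← 0.853·0.0451 / (0.853·0.0451 + 0.242·0.9549) = 0.038507/0.26958 = 0.1428.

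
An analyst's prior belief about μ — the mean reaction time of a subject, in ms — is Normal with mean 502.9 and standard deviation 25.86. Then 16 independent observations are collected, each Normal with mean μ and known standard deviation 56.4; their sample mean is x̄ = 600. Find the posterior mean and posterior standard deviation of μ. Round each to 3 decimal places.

Posterior mean ≈ 577.748; posterior SD ≈ 12.379

With known σ, the Normal prior is conjugate. Weight on the data is w = (n/σ²)/(n/σ² + 1/τ₀²) = 0.00502993/(0.00502993+0.00149535) = 0.77084.
Posterior mean = w·x̄ + (1−w)·μ₀ = 0.77084·600 + 0.22916·502.9 = 577.748. Posterior variance = 1/(0.00502993+0.00149535) = 153.250, so SD = 12.379.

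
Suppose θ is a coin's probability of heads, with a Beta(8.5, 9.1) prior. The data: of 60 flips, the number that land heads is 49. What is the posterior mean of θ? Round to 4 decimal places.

Observing 49 successes and 11 failures updates Beta(8.5, 9.1) by adding the success and failure counts to the two shape parameters: α = 8.5+49 = 57.5, β = 9.1+11 = 20.1.
E[θ | data] = 57.5/(57.5+20.1) = 0.7410.

Posterior mean ≈ 0.7410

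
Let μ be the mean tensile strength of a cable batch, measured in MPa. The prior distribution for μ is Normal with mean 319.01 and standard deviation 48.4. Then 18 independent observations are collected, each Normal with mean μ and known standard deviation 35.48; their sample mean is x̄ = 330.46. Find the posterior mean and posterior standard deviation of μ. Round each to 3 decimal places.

Prior precision 1/τ₀² = 1/48.4² = 0.00042688; data precision n/σ² = 18/35.48² = 0.0142990.
Posterior precision = 0.00042688 + 0.0142990 = 0.0147259, giving posterior SD = 1/√0.0147259 = 8.241.
Posterior mean = (0.00042688·319.01 + 0.0142990·330.46) / 0.0147259 = 330.128.

Posterior mean ≈ 330.128; posterior SD ≈ 8.241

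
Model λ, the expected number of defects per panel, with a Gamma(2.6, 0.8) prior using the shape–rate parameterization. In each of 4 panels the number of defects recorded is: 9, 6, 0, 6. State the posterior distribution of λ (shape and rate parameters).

Posterior: Gamma(shape=23.6, rate=4.8)

The Poisson likelihood adds the total count to the shape and the number of exposure periods to the rate. Here ∑xᵢ = 21 and n = 4, so shape 2.6→23.6 and rate 0.8→4.8.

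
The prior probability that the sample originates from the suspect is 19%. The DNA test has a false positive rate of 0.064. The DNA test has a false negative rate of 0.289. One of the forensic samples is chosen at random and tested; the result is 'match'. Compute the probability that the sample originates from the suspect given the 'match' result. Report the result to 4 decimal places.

Let H be the event that the sample originates from the suspect. P(H) = 0.19, so P(¬H) = 0.81. With E the 'match' result, P(E|H) = 0.711 and P(E|¬H) = 0.064.
P(E) = 0.711·0.19 + 0.064·0.81 = 0.13509 + 0.051840 = 0.18693.
By Bayes' theorem, P(H|E) = 0.13509 / 0.18693 = 0.7227.

P(H | E) ≈ 0.7227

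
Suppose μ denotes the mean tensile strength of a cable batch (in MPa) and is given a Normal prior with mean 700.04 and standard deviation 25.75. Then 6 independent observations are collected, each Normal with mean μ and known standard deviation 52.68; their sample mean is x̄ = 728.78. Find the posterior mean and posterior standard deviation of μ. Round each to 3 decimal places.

Posterior mean ≈ 716.970; posterior SD ≈ 16.507

With known σ, the Normal prior is conjugate. Weight on the data is w = (n/σ²)/(n/σ² + 1/τ₀²) = 0.00216202/(0.00216202+0.00150815) = 0.58908.
Posterior mean = w·x̄ + (1−w)·μ₀ = 0.58908·728.78 + 0.41092·700.04 = 716.970. Posterior variance = 1/(0.00216202+0.00150815) = 272.467, so SD = 16.507.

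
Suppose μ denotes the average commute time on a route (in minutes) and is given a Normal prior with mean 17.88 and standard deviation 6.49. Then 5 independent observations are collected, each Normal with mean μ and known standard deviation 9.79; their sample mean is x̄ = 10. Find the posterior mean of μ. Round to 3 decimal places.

Prior precision 1/τ₀² = 1/6.49² = 0.0237416; data precision n/σ² = 5/9.79² = 0.0521681.
Posterior precision = 0.0237416 + 0.0521681 = 0.0759097.
Posterior mean = (0.0237416·17.88 + 0.0521681·10) / 0.0759097 = 12.465.

Posterior mean ≈ 12.465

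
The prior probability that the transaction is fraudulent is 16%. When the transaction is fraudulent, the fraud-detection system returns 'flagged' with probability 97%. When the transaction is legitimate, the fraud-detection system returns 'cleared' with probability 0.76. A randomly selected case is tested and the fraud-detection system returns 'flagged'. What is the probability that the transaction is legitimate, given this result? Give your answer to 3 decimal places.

Write H for 'the transaction is fraudulent'. Prior odds H:¬H = 0.16/0.84 = 0.19048. For the 'flagged' outcome, the likelihood ratio is 0.97/0.24 = 4.0417.
Posterior odds = 0.19048 × 4.0417 = 0.76984, so P(H|E) = 0.76984/(1+0.76984) = 0.435. Then P(¬H|E) = 1 − 0.435 = 0.565.

P(¬H | E) ≈ 0.565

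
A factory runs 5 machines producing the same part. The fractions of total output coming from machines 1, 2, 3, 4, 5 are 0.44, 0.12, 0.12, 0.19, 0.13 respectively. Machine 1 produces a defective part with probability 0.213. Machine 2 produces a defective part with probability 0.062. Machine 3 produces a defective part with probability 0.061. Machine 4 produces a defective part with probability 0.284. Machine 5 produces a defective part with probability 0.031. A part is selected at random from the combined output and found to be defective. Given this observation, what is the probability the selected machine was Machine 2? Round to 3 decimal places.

Posterior probability ≈ 0.045

P(defective|M1) = 0.213; P(defective|M2) = 0.062; P(defective|M3) = 0.061; P(defective|M4) = 0.284; P(defective|M5) = 0.031.
Prior × likelihood for each source: 0.44·0.213=0.09372, 0.12·0.062=0.007440, 0.12·0.061=0.007320, 0.19·0.284=0.05396, 0.13·0.031=0.004030. Summing gives P(defective) = 0.16647.
P(Machine 2 | defective) = 0.007440 / 0.16647 = 0.045.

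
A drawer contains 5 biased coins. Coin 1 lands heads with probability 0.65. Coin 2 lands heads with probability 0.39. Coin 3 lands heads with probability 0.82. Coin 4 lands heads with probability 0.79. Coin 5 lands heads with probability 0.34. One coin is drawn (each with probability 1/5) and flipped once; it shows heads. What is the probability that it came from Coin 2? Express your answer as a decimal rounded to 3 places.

Tabulate prior·likelihood by source: [1] prior 0.2, lik 0.65, product 0.1300; [2] prior 0.2, lik 0.39, product 0.07800; [3] prior 0.2, lik 0.82, product 0.1640; [4] prior 0.2, lik 0.79, product 0.1580; [5] prior 0.2, lik 0.34, product 0.06800.
Normalizing constant = 0.59800; the posterior for Coin 2 is its product over the sum, 0.07800/0.59800 = 0.130.

Posterior probability ≈ 0.130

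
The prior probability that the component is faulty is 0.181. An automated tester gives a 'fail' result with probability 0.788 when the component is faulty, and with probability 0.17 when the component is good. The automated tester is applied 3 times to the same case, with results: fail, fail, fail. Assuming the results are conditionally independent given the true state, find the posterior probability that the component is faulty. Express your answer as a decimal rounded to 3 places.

Let H be the event that the component is faulty; start with P(H) = 0.181. P('fail'|H) = 0.788, P('fail'|¬H) = 0.17.
Update on result 1 ('fail'): P(H) ← 0.788·0.1810 / (0.788·0.1810 + 0.17·0.8190) = 0.14263/0.28186 = 0.5060.
Update on result 2 ('fail'): P(H) ← 0.788·0.5060 / (0.788·0.5060 + 0.17·0.4940) = 0.39875/0.48273 = 0.8260.
Update on result 3 ('fail'): P(H) ← 0.788·0.8260 / (0.788·0.8260 + 0.17·0.1740) = 0.65092/0.68049 = 0.9565.

Posterior P(H) ≈ 0.957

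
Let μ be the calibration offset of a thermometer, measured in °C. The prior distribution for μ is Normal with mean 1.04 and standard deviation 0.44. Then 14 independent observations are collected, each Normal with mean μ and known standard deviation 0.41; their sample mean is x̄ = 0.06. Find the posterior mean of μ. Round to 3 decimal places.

Prior precision 1/τ₀² = 1/0.44² = 5.16529; data precision n/σ² = 14/0.41² = 83.2838.
Posterior precision = 5.16529 + 83.2838 = 88.4490.
Posterior mean = (5.16529·1.04 + 83.2838·0.06) / 88.4490 = 0.117.

Posterior mean ≈ 0.117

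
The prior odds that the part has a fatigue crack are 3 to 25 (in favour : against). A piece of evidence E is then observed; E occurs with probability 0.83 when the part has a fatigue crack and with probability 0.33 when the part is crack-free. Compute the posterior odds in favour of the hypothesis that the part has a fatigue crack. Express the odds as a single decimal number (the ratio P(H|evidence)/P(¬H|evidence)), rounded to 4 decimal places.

Posterior odds ≈ 0.3018

Prior odds = 3/25 = 0.12000.
Likelihood ratio for E = 0.83/0.33 = 2.5152.
Posterior odds = prior odds × LR = 0.30182.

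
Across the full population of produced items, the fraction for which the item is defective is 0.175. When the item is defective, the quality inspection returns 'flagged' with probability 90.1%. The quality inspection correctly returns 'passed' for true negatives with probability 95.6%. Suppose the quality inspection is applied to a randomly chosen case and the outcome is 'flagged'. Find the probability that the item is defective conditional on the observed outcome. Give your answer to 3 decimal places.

Write H for 'the item is defective'. Prior odds H:¬H = 0.175/0.825 = 0.21212. For the 'flagged' outcome, the likelihood ratio is 0.901/0.044 = 20.477.
Posterior odds = 0.21212 × 20.477 = 4.3437, so P(H|E) = 4.3437/(1+4.3437) = 0.813.

P(H | E) ≈ 0.813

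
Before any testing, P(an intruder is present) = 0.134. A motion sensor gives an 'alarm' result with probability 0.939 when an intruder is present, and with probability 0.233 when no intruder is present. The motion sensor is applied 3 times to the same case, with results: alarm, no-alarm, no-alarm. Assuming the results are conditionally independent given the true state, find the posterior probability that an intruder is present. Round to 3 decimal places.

Posterior P(H) ≈ 0.004

Let H be the event that an intruder is present; start with P(H) = 0.134. P('alarm'|H) = 0.939, P('alarm'|¬H) = 0.233.
Update on result 1 ('alarm'): P(H) ← 0.939·0.1340 / (0.939·0.1340 + 0.233·0.8660) = 0.12583/0.32760 = 0.3841.
Update on result 2 ('no-alarm'): P(H) ← 0.061·0.3841 / (0.061·0.3841 + 0.767·0.6159) = 0.023429/0.49584 = 0.0473.
Update on result 3 ('no-alarm'): P(H) ← 0.061·0.0473 / (0.061·0.0473 + 0.767·0.9527) = 0.0028823/0.73364 = 0.0039.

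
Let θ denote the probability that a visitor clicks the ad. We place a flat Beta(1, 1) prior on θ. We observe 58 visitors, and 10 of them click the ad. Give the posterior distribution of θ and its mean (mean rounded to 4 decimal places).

Posterior: Beta(11, 49); mean ≈ 0.1833

Observing 10 successes and 48 failures updates Beta(1, 1) by adding the success and failure counts to the two shape parameters: α = 1+10 = 11, β = 1+48 = 49.
E[θ | data] = 11/(11+49) = 0.1833.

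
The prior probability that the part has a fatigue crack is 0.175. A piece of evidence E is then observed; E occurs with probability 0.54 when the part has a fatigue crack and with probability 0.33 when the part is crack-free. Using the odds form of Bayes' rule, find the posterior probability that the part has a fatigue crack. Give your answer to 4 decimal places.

Prior odds = 0.175/(1−0.175) = 0.21212.
Likelihood ratio for E = 0.54/0.33 = 1.6364.
Posterior odds = prior odds × LR = 0.34711.
Posterior probability = odds/(1+odds) = 0.34711/1.3471 = 0.2577.

Posterior probability ≈ 0.2577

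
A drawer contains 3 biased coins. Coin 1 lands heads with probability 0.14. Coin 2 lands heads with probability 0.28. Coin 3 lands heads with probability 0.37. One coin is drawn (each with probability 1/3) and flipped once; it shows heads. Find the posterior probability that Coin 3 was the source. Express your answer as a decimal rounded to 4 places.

P(heads|C1) = 0.14; P(heads|C2) = 0.28; P(heads|C3) = 0.37.
Prior × likelihood for each source: 0.333333·0.14=0.04667, 0.333333·0.28=0.09333, 0.333333·0.37=0.1233. Summing gives P(heads) = 0.26333.
P(Coin 3 | heads) = 0.1233 / 0.26333 = 0.4684.

Posterior probability ≈ 0.4684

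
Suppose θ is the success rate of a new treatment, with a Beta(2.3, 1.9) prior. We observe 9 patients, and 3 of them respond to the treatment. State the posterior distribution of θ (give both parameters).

The binomial likelihood is conjugate to the Beta prior: with 3 successes and 6 failures, the posterior is Beta(2.3+3, 1.9+6) = Beta(5.3, 7.9).

Posterior: Beta(5.3, 7.9)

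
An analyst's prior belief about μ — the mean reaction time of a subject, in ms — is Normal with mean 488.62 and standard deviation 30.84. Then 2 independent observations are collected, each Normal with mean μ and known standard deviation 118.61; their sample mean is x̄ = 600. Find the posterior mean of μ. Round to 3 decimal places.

Prior precision 1/τ₀² = 1/30.84² = 0.00105141; data precision n/σ² = 2/118.61² = 0.00014216.
Posterior precision = 0.00105141 + 0.00014216 = 0.00119357.
Posterior mean = (0.00105141·488.62 + 0.00014216·600) / 0.00119357 = 501.886.

Posterior mean ≈ 501.886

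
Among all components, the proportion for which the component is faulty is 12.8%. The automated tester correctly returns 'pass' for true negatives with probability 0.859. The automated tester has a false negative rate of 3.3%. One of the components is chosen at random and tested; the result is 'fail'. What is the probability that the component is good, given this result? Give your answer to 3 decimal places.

Write H for 'the component is faulty'. Prior odds H:¬H = 0.128/0.872 = 0.14679. For the 'fail' outcome, the likelihood ratio is 0.967/0.141 = 6.8582.
Posterior odds = 0.14679 × 6.8582 = 1.0067, so P(H|E) = 1.0067/(1+1.0067) = 0.502. Then P(¬H|E) = 1 − 0.502 = 0.498.

P(¬H | E) ≈ 0.498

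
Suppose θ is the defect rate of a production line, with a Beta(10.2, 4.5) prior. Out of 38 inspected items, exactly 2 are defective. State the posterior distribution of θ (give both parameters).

Posterior: Beta(12.2, 40.5)

Observing 2 successes and 36 failures updates Beta(10.2, 4.5) by adding the success and failure counts to the two shape parameters: α = 10.2+2 = 12.2, β = 4.5+36 = 40.5.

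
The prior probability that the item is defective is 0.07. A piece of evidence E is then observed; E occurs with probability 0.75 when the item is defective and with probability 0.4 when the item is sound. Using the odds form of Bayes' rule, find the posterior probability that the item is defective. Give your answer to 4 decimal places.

Posterior probability ≈ 0.1237

Prior odds = 0.07/(1−0.07) = 0.075269.
Likelihood ratio for E = 0.75/0.4 = 1.8750.
Posterior odds = prior odds × LR = 0.14113.
Posterior probability = odds/(1+odds) = 0.14113/1.1411 = 0.1237.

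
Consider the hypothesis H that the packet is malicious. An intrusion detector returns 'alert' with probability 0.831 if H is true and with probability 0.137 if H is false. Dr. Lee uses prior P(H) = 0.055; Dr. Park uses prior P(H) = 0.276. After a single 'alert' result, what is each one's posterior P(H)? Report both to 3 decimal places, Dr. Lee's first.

The likelihood ratio for an 'alert' result is 0.831/0.137 = 6.0657.
Dr. Lee: prior odds 0.055/0.945 = 0.058201; posterior odds 0.35303; posterior probability 0.261.
Dr. Park: prior odds 0.276/0.724 = 0.38122; posterior odds 2.3123; posterior probability 0.698.

Dr. Lee: 0.261; Dr. Park: 0.698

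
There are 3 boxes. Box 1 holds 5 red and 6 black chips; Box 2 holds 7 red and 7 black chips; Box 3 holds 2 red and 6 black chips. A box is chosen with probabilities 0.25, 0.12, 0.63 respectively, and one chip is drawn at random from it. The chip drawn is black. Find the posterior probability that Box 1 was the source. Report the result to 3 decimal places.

Tabulate prior·likelihood by source: [1] prior 0.25, lik 0.5455, product 0.1364; [2] prior 0.12, lik 0.5, product 0.06000; [3] prior 0.63, lik 0.75, product 0.4725.
Normalizing constant = 0.66886; the posterior for Box 1 is its product over the sum, 0.1364/0.66886 = 0.204.

Posterior probability ≈ 0.204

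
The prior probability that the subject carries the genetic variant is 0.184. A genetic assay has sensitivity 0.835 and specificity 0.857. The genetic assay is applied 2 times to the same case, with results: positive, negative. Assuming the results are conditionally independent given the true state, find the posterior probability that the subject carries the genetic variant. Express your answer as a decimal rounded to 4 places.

With H the event that the subject carries the genetic variant, the joint likelihood of the observed sequence is P(data|H) = 0.835·0.165 = 0.13778 and P(data|¬H) = 0.143·0.857 = 0.12255.
Bayes: P(H|data) = 0.184·0.13778 / (0.184·0.13778 + 0.816·0.12255) = 0.025351/0.12535 = 0.2022.

Posterior P(H) ≈ 0.2022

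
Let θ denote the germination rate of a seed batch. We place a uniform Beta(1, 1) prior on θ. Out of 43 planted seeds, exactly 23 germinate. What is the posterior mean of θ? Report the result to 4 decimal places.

Posterior mean ≈ 0.5333

The binomial likelihood is conjugate to the Beta prior: with 23 successes and 20 failures, the posterior is Beta(1+23, 1+20) = Beta(24, 21).
E[θ | data] = 24/(24+21) = 0.5333.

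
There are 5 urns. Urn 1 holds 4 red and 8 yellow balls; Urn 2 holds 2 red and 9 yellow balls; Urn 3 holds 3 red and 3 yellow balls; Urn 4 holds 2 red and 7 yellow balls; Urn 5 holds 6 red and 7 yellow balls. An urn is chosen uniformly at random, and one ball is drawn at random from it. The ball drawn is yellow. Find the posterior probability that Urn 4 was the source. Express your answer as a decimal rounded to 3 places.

Posterior probability ≈ 0.236

Tabulate prior·likelihood by source: [1] prior 0.2, lik 0.6667, product 0.1333; [2] prior 0.2, lik 0.8182, product 0.1636; [3] prior 0.2, lik 0.5, product 0.1000; [4] prior 0.2, lik 0.7778, product 0.1556; [5] prior 0.2, lik 0.5385, product 0.1077.
Normalizing constant = 0.66022; the posterior for Urn 4 is its product over the sum, 0.1556/0.66022 = 0.236.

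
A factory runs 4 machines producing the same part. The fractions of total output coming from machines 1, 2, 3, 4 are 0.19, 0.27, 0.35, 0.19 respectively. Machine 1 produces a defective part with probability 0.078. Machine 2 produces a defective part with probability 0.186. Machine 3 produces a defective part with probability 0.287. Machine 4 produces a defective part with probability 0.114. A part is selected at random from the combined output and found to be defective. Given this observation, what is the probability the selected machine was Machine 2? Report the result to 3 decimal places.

Posterior probability ≈ 0.268

Tabulate prior·likelihood by source: [1] prior 0.19, lik 0.078, product 0.01482; [2] prior 0.27, lik 0.186, product 0.05022; [3] prior 0.35, lik 0.287, product 0.1004; [4] prior 0.19, lik 0.114, product 0.02166.
Normalizing constant = 0.18715; the posterior for Machine 2 is its product over the sum, 0.05022/0.18715 = 0.268.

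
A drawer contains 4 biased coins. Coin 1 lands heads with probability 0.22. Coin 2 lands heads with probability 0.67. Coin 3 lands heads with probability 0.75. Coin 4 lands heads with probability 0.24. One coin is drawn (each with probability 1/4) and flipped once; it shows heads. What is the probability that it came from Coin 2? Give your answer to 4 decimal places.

Tabulate prior·likelihood by source: [1] prior 0.25, lik 0.22, product 0.05500; [2] prior 0.25, lik 0.67, product 0.1675; [3] prior 0.25, lik 0.75, product 0.1875; [4] prior 0.25, lik 0.24, product 0.06000.
Normalizing constant = 0.47000; the posterior for Coin 2 is its product over the sum, 0.1675/0.47000 = 0.3564.

Posterior probability ≈ 0.3564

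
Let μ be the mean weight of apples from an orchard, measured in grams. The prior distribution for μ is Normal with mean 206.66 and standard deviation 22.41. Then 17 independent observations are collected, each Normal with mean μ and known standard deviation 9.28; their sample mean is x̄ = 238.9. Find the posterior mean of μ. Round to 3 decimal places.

With known σ, the Normal prior is conjugate. Weight on the data is w = (n/σ²)/(n/σ² + 1/τ₀²) = 0.197403/(0.197403+0.00199121) = 0.99001.
Posterior mean = w·x̄ + (1−w)·μ₀ = 0.99001·238.9 + 0.0099863·206.66 = 238.578.

Posterior mean ≈ 238.578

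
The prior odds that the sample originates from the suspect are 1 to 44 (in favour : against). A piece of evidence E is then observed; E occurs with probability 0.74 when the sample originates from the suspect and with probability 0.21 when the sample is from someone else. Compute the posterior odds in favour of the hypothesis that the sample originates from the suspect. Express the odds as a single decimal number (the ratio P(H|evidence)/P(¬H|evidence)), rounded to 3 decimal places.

Prior odds = 1/44 = 0.022727. In log-odds, ln(0.022727) = -3.7842.
Add log likelihood ratio: ln(3.5238) = 1.2595.
Posterior log-odds = -2.5246, so posterior odds = exp(-2.5246) = 0.080087.

Posterior odds ≈ 0.080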